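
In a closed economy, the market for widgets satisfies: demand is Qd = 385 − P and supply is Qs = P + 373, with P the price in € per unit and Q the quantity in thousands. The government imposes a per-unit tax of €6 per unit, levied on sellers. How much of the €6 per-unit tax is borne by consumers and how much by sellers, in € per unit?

Consumers bear €3 per unit; sellers bear €3 per unit.

Before the tax: set 385 − P = P + 373 → P* = €6, Q* = 379.
With the tax collected from sellers, supply shifts: Qs = (P − 6) + 373.
Solving gives Q = 376 with consumers paying €9 and sellers receiving €3 (the €6 wedge).
Burden on consumers: €3; on sellers: €3. (They sum to €6.)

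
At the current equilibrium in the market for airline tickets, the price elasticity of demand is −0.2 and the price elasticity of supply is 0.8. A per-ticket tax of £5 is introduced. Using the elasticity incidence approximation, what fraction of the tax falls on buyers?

Incidence ratio: buyers' share ≈ εs / (εs + |εd|) = 0.8 / (0.8 + 0.2) = 0.8.
Supply is the more elastic side, so buyers bear the larger share.

Buyers' share ≈ 0.8.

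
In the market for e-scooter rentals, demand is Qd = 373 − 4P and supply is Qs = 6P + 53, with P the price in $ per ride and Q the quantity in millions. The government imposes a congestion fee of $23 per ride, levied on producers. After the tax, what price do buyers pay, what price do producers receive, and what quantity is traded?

Without the tax, 373 − 4P = 6P + 53 gives 10P = 320, so P* = $32 and Q* = 245.
With the tax collected from producers, supply shifts: Qs = 6(P − 23) + 53.
Solving gives Q = 189.8 with buyers paying $45.8 and producers receiving $22.8 (the $23 wedge).

Buyers pay $45.8; producers receive $22.8; quantity = 189.8.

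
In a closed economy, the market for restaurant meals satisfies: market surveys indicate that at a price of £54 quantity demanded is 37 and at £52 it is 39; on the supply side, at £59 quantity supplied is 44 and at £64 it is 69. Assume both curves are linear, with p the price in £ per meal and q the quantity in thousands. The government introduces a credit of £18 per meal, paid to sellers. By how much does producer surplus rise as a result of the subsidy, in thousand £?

Demand slope: (39 − 37)/(52 − 54) = -1, so qd = 91 − p.
Supply slope: (69 − 44)/(64 − 59) = 5, so qs = 5p − 251.
Without the subsidy, 91 − p = 5p − 251 gives 6p = 342, so p* = £57 and q* = 34.
With a per-unit subsidy paid to sellers, each receives p + 18 per unit sold, so supply becomes qs = 5(p + 18) − 251.
Solving gives q = 49 with buyers paying £42 and sellers receiving £60 (the £18 wedge).
ΔPS is the trapezoid between Q = 49 and Q = 34 of height £3: ½ · (34 + 49) · 3 = £124.5.

Producer surplus rises by £124.5 thousand.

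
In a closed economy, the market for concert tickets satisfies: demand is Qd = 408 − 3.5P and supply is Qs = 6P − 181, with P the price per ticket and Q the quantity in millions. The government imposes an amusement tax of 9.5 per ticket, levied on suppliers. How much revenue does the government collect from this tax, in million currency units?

Before the tax: set 408 − 3.5P = 6P − 181 → P* = 62, Q* = 191.
With the tax collected from suppliers, supply shifts: Qs = 6(P − 9.5) − 181.
New equilibrium: consumers pay 68, suppliers receive 58.5, Q = 170. (Wedge: Pb − Ps = 9.5.)
Revenue = t · Q = 9.5 · 170 = 1615.

Tax revenue = 1615 million.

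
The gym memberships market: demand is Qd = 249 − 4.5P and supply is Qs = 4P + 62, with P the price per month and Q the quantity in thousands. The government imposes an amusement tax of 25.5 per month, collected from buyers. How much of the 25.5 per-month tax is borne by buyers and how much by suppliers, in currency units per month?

Buyers bear 12 per month; suppliers bear 13.5 per month.

Without the tax, 249 − 4.5P = 4P + 62 gives 8.5P = 187, so P* = 22 and Q* = 150.
With the tax collected from buyers, demand (in seller-price terms) shifts: Qd = 249 − 4.5(P + 25.5).
New equilibrium: buyers pay 34, suppliers receive 8.5, Q = 96. (Wedge: Pb − Ps = 25.5.)
Burden on buyers: 12; on suppliers: 13.5. (They sum to 25.5.)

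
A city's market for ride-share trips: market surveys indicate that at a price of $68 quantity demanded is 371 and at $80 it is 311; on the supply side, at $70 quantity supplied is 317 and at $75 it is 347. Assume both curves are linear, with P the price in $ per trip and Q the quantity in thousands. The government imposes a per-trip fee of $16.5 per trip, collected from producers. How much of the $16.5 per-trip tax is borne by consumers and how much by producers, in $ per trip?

Consumers bear $9 per trip; producers bear $7.5 per trip.

Demand slope: (311 − 371)/(80 − 68) = -5, so Qd = 711 − 5P.
Supply slope: (347 − 317)/(75 − 70) = 6, so Qs = 6P − 103.
Without the tax, 711 − 5P = 6P − 103 gives 11P = 814, so P* = $74 and Q* = 341.
With the tax collected from producers, supply shifts: Qs = 6(P − 16.5) − 103.
New equilibrium: consumers pay $83, producers receive $66.5, Q = 296. (Wedge: Pb − Ps = 16.5.)
Burden on consumers: $9; on producers: $7.5. (They sum to $16.5.)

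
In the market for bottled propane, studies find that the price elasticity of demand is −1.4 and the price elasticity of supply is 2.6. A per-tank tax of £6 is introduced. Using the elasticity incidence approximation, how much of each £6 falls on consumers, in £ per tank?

Incidence ratio: consumers' share ≈ εs / (εs + |εd|) = 2.6 / (2.6 + 1.4) = 0.65.
So consumers bear ≈ 0.65 × £6 = £3.9; sellers bear £2.1.

Consumers bear ≈ £3.9 per tank.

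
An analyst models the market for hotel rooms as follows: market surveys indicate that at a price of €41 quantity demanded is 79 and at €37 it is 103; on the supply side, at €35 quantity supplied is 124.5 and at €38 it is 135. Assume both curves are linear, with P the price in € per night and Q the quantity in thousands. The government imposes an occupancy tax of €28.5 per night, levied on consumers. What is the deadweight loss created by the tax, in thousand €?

Deadweight loss = €897.75 thousand.

Demand slope: (103 − 79)/(37 − 41) = -6, so Qd = 325 − 6P.
Supply slope: (135 − 124.5)/(38 − 35) = 3.5, so Qs = 3.5P + 2.
Before the tax: set 325 − 6P = 3.5P + 2 → P* = €34, Q* = 121.
With the tax collected from consumers, demand (in seller-price terms) shifts: Qd = 325 − 6(P + 28.5).
New equilibrium: consumers pay €44.5, suppliers receive €16, Q = 58. (Wedge: Pb − Ps = 28.5.)
Quantity falls by |ΔQ| = |121 − 58| = 63.
DWL = ½ · t · |ΔQ| = ½ · 28.5 · 63 = €897.75.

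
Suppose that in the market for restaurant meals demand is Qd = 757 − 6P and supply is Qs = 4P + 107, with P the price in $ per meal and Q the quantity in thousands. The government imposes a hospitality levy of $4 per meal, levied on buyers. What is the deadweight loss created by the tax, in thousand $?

Deadweight loss = $19.2 thousand.

Without the tax, 757 − 6P = 4P + 107 gives 10P = 650, so P* = $65 and Q* = 367.
With the tax collected from buyers, demand (in seller-price terms) shifts: Qd = 757 − 6(P + 4).
New equilibrium: buyers pay $66.6, suppliers receive $62.6, Q = 357.4. (Wedge: Pb − Ps = 4.)
Quantity falls by |ΔQ| = |367 − 357.4| = 9.6.
DWL = ½ · t · |ΔQ| = ½ · 4 · 9.6 = $19.2.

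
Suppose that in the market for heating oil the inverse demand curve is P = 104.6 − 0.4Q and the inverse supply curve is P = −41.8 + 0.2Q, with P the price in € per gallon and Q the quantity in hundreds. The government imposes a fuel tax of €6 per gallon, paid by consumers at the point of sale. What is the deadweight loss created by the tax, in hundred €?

Inverting to Q(P) form: Qd = 261.5 − 2.5P; Qs = 5P + 209.
Before the tax: set 261.5 − 2.5P = 5P + 209 → P* = €7, Q* = 244.
With the tax collected from consumers, demand (in seller-price terms) shifts: Qd = 261.5 − 2.5(P + 6).
Solving gives Q = 234 with consumers paying €11 and suppliers receiving €5 (the €6 wedge).
Quantity falls by |ΔQ| = |244 − 234| = 10.
DWL = ½ · t · |ΔQ| = ½ · 6 · 10 = €30.

Deadweight loss = €30 hundred.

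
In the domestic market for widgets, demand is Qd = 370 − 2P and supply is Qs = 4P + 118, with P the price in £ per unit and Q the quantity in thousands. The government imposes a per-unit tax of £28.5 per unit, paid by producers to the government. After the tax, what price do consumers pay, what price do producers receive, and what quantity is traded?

Before the tax: set 370 − 2P = 4P + 118 → P* = £42, Q* = 286.
With the tax collected from producers, supply shifts: Qs = 4(P − 28.5) + 118.
Solving gives Q = 248 with consumers paying £61 and producers receiving £32.5 (the £28.5 wedge).
The less price-elastic side of the market bears the larger share of a per-unit tax.

Consumers pay £61; producers receive £32.5; quantity = 248.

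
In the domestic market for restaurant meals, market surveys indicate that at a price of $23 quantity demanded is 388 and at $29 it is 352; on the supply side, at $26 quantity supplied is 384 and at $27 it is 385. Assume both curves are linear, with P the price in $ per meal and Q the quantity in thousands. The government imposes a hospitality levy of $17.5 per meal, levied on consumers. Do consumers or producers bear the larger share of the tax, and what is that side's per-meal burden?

Demand slope: (352 − 388)/(29 − 23) = -6, so Qd = 526 − 6P.
Supply slope: (385 − 384)/(27 − 26) = 1, so Qs = P + 358.
Without the tax, 526 − 6P = P + 358 gives 7P = 168, so P* = $24 and Q* = 382.
With the tax collected from consumers, demand (in seller-price terms) shifts: Qd = 526 − 6(P + 17.5).
Solving gives Q = 367 with consumers paying $26.5 and producers receiving $9 (the $17.5 wedge).
Per-meal burden: consumers $2.5, producers $15.
Producers take the larger share because supply is less price-elastic here (demand slope 6 vs supply slope 1).
The less price-elastic side of the market bears the larger share of a per-unit tax.

Producers bear the larger share: $15 per meal.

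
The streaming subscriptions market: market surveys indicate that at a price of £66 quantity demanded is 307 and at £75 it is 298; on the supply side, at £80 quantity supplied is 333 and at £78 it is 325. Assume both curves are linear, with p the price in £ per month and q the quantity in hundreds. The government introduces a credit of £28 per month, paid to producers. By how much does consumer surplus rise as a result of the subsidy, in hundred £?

Demand slope: (298 − 307)/(75 − 66) = -1, so qd = 373 − p.
Supply slope: (325 − 333)/(78 − 80) = 4, so qs = 4p + 13.
Before the subsidy: set 373 − p = 4p + 13 → p* = £72, q* = 301.
With a per-unit subsidy paid to producers, each receives p + 28 per unit sold, so supply becomes qs = 4(p + 28) + 13.
Solving gives q = 323.4 with buyers paying £49.6 and producers receiving £77.6 (the £28 wedge).
ΔCS is the trapezoid between Q = 323.4 and Q = 301 of height £22.4: ½ · (301 + 323.4) · 22.4 = £6993.28.

Consumer surplus rises by £6993.28 hundred.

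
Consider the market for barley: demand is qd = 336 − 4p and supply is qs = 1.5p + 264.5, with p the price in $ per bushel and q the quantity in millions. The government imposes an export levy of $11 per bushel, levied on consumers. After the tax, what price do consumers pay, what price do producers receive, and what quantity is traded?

Consumers pay $16; producers receive $5; quantity = 272.

Before the tax: set 336 − 4p = 1.5p + 264.5 → p* = $13, q* = 284.
With the tax collected from consumers, demand (in seller-price terms) shifts: qd = 336 − 4(p + 11).
New equilibrium: consumers pay $16, producers receive $5, q = 272. (Wedge: pb − ps = 11.)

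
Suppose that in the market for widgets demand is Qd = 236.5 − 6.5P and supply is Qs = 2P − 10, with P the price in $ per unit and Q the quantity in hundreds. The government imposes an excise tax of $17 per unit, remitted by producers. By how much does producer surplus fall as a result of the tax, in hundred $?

Producer surplus falls by $455 hundred.

Without the tax, 236.5 − 6.5P = 2P − 10 gives 8.5P = 246.5, so P* = $29 and Q* = 48.
With the tax collected from producers, supply shifts: Qs = 2(P − 17) − 10.
Solving gives Q = 22 with buyers paying $33 and producers receiving $16 (the $17 wedge).
ΔPS is the trapezoid between Q = 22 and Q = 48 of height $13: ½ · (48 + 22) · 13 = $455.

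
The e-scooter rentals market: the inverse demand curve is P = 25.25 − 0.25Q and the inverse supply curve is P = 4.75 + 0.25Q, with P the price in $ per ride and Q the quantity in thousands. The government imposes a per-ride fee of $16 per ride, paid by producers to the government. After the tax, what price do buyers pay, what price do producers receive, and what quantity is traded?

Rewrite in direct form: Qd = 101 − 4P and Qs = 4P − 19.
Without the tax, 101 − 4P = 4P − 19 gives 8P = 120, so P* = $15 and Q* = 41.
With the tax collected from producers, supply shifts: Qs = 4(P − 16) − 19.
Solving gives Q = 9 with buyers paying $23 and producers receiving $7 (the $16 wedge).

Buyers pay $23; producers receive $7; quantity = 9.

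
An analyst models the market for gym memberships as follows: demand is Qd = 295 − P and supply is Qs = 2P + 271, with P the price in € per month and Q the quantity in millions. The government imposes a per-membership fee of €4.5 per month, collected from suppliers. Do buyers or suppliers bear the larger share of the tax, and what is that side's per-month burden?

Buyers bear the larger share: €3 per month.

Before the tax: set 295 − P = 2P + 271 → P* = €8, Q* = 287.
With the tax collected from suppliers, supply shifts: Qs = 2(P − 4.5) + 271.
New equilibrium: buyers pay €11, suppliers receive €6.5, Q = 284. (Wedge: Pb − Ps = 4.5.)
Per-month burden: buyers €3, suppliers €1.5.
Buyers take the larger share because demand is less price-elastic here (demand slope 1 vs supply slope 2).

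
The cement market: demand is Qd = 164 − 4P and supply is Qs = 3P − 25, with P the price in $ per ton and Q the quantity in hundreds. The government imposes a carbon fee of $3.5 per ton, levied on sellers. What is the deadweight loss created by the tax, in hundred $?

Before the tax: set 164 − 4P = 3P − 25 → P* = $27, Q* = 56.
With the tax collected from sellers, supply shifts: Qs = 3(P − 3.5) − 25.
New equilibrium: consumers pay $28.5, sellers receive $25, Q = 50. (Wedge: Pb − Ps = 3.5.)
Quantity falls by |ΔQ| = |56 − 50| = 6.
DWL = ½ · t · |ΔQ| = ½ · 3.5 · 6 = $10.5.

Deadweight loss = $10.5 hundred.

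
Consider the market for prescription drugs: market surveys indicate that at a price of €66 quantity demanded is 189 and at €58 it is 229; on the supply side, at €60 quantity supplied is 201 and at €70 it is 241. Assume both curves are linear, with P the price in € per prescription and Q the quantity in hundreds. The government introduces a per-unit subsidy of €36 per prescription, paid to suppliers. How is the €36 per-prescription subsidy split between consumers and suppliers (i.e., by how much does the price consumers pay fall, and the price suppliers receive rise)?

Consumers gain €16 per prescription; suppliers gain €20 per prescription.

Demand slope: (229 − 189)/(58 − 66) = -5, so Qd = 519 − 5P.
Supply slope: (241 − 201)/(70 − 60) = 4, so Qs = 4P − 39.
Before the subsidy: set 519 − 5P = 4P − 39 → P* = €62, Q* = 209.
With a per-unit subsidy paid to suppliers, each receives P + 36 per unit sold, so supply becomes Qs = 4(P + 36) − 39.
New equilibrium: consumers pay €46, suppliers receive €82, Q = 289. (Wedge: Pb − Ps = −36.)
Gain to consumers: €16; to suppliers: €20. (They sum to €36.)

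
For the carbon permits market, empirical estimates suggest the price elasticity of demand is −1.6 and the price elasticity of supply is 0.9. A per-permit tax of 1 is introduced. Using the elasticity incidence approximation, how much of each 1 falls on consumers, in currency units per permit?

Incidence ratio: consumers' share ≈ εs / (εs + |εd|) = 0.9 / (0.9 + 1.6) = 0.36.
So consumers bear ≈ 0.36 × 1 = 0.36; suppliers bear 0.64.

Consumers bear ≈ 0.36 per permit.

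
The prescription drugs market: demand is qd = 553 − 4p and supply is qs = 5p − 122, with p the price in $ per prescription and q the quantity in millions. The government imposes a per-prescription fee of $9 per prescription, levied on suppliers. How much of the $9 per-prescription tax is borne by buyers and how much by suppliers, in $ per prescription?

Buyers bear $5 per prescription; suppliers bear $4 per prescription.

Without the tax, 553 − 4p = 5p − 122 gives 9p = 675, so p* = $75 and q* = 253.
With the tax collected from suppliers, supply shifts: qs = 5(p − 9) − 122.
Solving gives q = 233 with buyers paying $80 and suppliers receiving $71 (the $9 wedge).
Burden on buyers: $5; on suppliers: $4. (They sum to $9.)
The less price-elastic side of the market bears the larger share of a per-unit tax.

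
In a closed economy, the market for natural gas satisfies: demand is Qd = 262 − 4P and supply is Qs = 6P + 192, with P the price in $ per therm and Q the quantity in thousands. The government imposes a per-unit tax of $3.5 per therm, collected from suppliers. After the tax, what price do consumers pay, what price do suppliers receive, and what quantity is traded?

Before the tax: set 262 − 4P = 6P + 192 → P* = $7, Q* = 234.
With the tax collected from suppliers, supply shifts: Qs = 6(P − 3.5) + 192.
Solving gives Q = 225.6 with consumers paying $9.1 and suppliers receiving $5.6 (the $3.5 wedge).
The less price-elastic side of the market bears the larger share of a per-unit tax.

Consumers pay $9.1; suppliers receive $5.6; quantity = 225.6.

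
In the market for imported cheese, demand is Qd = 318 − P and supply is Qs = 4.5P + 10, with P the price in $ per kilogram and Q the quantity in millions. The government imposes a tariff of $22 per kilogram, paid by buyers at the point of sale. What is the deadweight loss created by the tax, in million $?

Deadweight loss = $198 million.

Without the tax, 318 − P = 4.5P + 10 gives 5.5P = 308, so P* = $56 and Q* = 262.
With the tax collected from buyers, demand (in seller-price terms) shifts: Qd = 318 − (P + 22).
New equilibrium: buyers pay $74, sellers receive $52, Q = 244. (Wedge: Pb − Ps = 22.)
Quantity falls by |ΔQ| = |262 − 244| = 18.
DWL = ½ · t · |ΔQ| = ½ · 22 · 18 = $198.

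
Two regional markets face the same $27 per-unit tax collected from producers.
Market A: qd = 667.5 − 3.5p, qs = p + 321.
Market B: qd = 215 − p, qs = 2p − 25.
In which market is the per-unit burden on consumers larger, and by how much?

Market A: pre-tax p* = $77, q* = 398; post-tax q = 377; per-unit burden on consumers = $6.
Market B: pre-tax p* = $80, q* = 135; post-tax q = 117; per-unit burden on consumers = $18.
Difference: $6 vs $18 → market B is larger by $12.

Market B, by $12.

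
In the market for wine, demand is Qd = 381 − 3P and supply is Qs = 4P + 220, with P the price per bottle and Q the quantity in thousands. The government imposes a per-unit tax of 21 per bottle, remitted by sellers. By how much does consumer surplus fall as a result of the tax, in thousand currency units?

Consumer surplus falls by 3528 thousand.

Without the tax, 381 − 3P = 4P + 220 gives 7P = 161, so P* = 23 and Q* = 312.
With the tax collected from sellers, supply shifts: Qs = 4(P − 21) + 220.
New equilibrium: consumers pay 35, sellers receive 14, Q = 276. (Wedge: Pb − Ps = 21.)
ΔCS is the trapezoid between Q = 276 and Q = 312 of height 12: ½ · (312 + 276) · 12 = 3528.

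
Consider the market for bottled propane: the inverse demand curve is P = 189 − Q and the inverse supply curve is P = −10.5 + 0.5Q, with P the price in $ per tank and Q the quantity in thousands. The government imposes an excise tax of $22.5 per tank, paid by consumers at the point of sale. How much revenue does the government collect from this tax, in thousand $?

Tax revenue = $2655 thousand.

Inverting to Q(P) form: Qd = 189 − P; Qs = 2P + 21.
Without the tax, 189 − P = 2P + 21 gives 3P = 168, so P* = $56 and Q* = 133.
With the tax collected from consumers, demand (in seller-price terms) shifts: Qd = 189 − (P + 22.5).
Solving gives Q = 118 with consumers paying $71 and sellers receiving $48.5 (the $22.5 wedge).
Revenue = t · Q = 22.5 · 118 = $2655.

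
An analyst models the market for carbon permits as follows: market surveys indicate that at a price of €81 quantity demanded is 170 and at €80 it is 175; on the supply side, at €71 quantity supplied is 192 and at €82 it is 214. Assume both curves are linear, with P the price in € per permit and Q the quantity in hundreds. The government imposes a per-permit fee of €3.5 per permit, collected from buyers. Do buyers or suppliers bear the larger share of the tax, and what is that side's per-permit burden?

Demand slope: (175 − 170)/(80 − 81) = -5, so Qd = 575 − 5P.
Supply slope: (214 − 192)/(82 − 71) = 2, so Qs = 2P + 50.
Without the tax, 575 − 5P = 2P + 50 gives 7P = 525, so P* = €75 and Q* = 200.
With the tax collected from buyers, demand (in seller-price terms) shifts: Qd = 575 − 5(P + 3.5).
Solving gives Q = 195 with buyers paying €76 and suppliers receiving €72.5 (the €3.5 wedge).
Per-permit burden: buyers €1, suppliers €2.5.
Suppliers take the larger share because supply is less price-elastic here (demand slope 5 vs supply slope 2).
The less price-elastic side of the market bears the larger share of a per-unit tax.

Suppliers bear the larger share: €2.5 per permit.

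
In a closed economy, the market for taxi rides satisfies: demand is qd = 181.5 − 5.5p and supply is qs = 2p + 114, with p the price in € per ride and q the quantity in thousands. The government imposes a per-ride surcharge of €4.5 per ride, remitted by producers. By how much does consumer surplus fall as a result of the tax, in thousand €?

Consumer surplus falls by €154.44 thousand.

Before the tax: set 181.5 − 5.5p = 2p + 114 → p* = €9, q* = 132.
With the tax collected from producers, supply shifts: qs = 2(p − 4.5) + 114.
Solving gives q = 125.4 with buyers paying €10.2 and producers receiving €5.7 (the €4.5 wedge).
ΔCS is the trapezoid between Q = 125.4 and Q = 132 of height €1.2: ½ · (132 + 125.4) · 1.2 = €154.44.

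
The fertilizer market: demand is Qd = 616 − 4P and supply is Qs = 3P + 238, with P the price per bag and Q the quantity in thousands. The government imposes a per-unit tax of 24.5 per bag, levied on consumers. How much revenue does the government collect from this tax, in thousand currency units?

Tax revenue = 8771 thousand.

Without the tax, 616 − 4P = 3P + 238 gives 7P = 378, so P* = 54 and Q* = 400.
With the tax collected from consumers, demand (in seller-price terms) shifts: Qd = 616 − 4(P + 24.5).
Solving gives Q = 358 with consumers paying 64.5 and producers receiving 40 (the 24.5 wedge).
Revenue = t · Q = 24.5 · 358 = 8771.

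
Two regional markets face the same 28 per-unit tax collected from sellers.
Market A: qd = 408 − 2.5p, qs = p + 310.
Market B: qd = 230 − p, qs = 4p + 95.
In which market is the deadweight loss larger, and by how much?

Market B, by 33.6.

Market A: pre-tax p* = 28, q* = 338; post-tax q = 318; deadweight loss = 280.
Market B: pre-tax p* = 27, q* = 203; post-tax q = 180.6; deadweight loss = 313.6.
Difference: 280 vs 313.6 → market B is larger by 33.6.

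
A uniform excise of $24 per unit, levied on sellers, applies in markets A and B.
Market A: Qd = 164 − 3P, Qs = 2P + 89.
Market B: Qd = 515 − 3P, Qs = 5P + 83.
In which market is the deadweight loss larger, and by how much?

Market B, by $194.4.

Market A: pre-tax P* = $15, Q* = 119; post-tax Q = 90.2; deadweight loss = $345.6.
Market B: pre-tax P* = $54, Q* = 353; post-tax Q = 308; deadweight loss = $540.
Difference: $345.6 vs $540 → market B is larger by $194.4.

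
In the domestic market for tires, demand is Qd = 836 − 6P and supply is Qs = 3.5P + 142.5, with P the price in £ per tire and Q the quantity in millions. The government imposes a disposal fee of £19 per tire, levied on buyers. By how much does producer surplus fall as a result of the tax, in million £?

Producer surplus falls by £4524 million.

Without the tax, 836 − 6P = 3.5P + 142.5 gives 9.5P = 693.5, so P* = £73 and Q* = 398.
With the tax collected from buyers, demand (in seller-price terms) shifts: Qd = 836 − 6(P + 19).
New equilibrium: buyers pay £80, sellers receive £61, Q = 356. (Wedge: Pb − Ps = 19.)
ΔPS is the trapezoid between Q = 356 and Q = 398 of height £12: ½ · (398 + 356) · 12 = £4524.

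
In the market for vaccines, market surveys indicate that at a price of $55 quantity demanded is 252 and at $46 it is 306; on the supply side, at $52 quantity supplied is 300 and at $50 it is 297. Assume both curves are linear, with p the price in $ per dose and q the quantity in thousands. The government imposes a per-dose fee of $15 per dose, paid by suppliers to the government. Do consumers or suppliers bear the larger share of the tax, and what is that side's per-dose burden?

Demand slope: (306 − 252)/(46 − 55) = -6, so qd = 582 − 6p.
Supply slope: (297 − 300)/(50 − 52) = 1.5, so qs = 1.5p + 222.
Without the tax, 582 − 6p = 1.5p + 222 gives 7.5p = 360, so p* = $48 and q* = 294.
With the tax collected from suppliers, supply shifts: qs = 1.5(p − 15) + 222.
New equilibrium: consumers pay $51, suppliers receive $36, q = 276. (Wedge: pb − ps = 15.)
Per-dose burden: consumers $3, suppliers $12.
Suppliers take the larger share because supply is less price-elastic here (demand slope 6 vs supply slope 1.5).

Suppliers bear the larger share: $12 per dose.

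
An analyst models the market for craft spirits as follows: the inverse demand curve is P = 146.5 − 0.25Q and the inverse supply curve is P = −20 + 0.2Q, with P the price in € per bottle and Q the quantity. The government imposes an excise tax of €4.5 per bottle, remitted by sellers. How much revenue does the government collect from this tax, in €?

Tax revenue = €1620.

Inverting to Q(P) form: Qd = 586 − 4P; Qs = 5P + 100.
Before the tax: set 586 − 4P = 5P + 100 → P* = €54, Q* = 370.
With the tax collected from sellers, supply shifts: Qs = 5(P − 4.5) + 100.
Solving gives Q = 360 with buyers paying €56.5 and sellers receiving €52 (the €4.5 wedge).
Revenue = t · Q = 4.5 · 360 = €1620.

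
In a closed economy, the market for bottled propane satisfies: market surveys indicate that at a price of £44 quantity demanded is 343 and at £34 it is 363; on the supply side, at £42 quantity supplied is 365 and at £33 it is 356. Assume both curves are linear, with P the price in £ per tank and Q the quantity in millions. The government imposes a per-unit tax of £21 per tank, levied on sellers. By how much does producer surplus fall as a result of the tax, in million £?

Producer surplus falls by £4928 million.

Demand slope: (363 − 343)/(34 − 44) = -2, so Qd = 431 − 2P.
Supply slope: (356 − 365)/(33 − 42) = 1, so Qs = P + 323.
Before the tax: set 431 − 2P = P + 323 → P* = £36, Q* = 359.
With the tax collected from sellers, supply shifts: Qs = (P − 21) + 323.
New equilibrium: consumers pay £43, sellers receive £22, Q = 345. (Wedge: Pb − Ps = 21.)
ΔPS is the trapezoid between Q = 345 and Q = 359 of height £14: ½ · (359 + 345) · 14 = £4928.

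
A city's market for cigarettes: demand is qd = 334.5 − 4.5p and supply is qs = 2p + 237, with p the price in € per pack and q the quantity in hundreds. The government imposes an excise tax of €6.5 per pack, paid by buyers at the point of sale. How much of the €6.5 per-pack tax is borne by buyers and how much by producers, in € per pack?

Before the tax: set 334.5 − 4.5p = 2p + 237 → p* = €15, q* = 267.
With the tax collected from buyers, demand (in seller-price terms) shifts: qd = 334.5 − 4.5(p + 6.5).
New equilibrium: buyers pay €17, producers receive €10.5, q = 258. (Wedge: pb − ps = 6.5.)
Burden on buyers: €2; on producers: €4.5. (They sum to €6.5.)
The less price-elastic side of the market bears the larger share of a per-unit tax.

Buyers bear €2 per pack; producers bear €4.5 per pack.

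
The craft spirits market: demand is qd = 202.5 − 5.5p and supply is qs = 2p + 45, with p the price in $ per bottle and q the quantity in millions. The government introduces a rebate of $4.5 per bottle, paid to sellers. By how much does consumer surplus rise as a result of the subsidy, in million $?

Before the subsidy: set 202.5 − 5.5p = 2p + 45 → p* = $21, q* = 87.
With a per-unit subsidy paid to sellers, each receives p + 4.5 per unit sold, so supply becomes qs = 2(p + 4.5) + 45.
Solving gives q = 93.6 with consumers paying $19.8 and sellers receiving $24.3 (the $4.5 wedge).
ΔCS is the trapezoid between Q = 93.6 and Q = 87 of height $1.2: ½ · (87 + 93.6) · 1.2 = $108.36.

Consumer surplus rises by $108.36 million.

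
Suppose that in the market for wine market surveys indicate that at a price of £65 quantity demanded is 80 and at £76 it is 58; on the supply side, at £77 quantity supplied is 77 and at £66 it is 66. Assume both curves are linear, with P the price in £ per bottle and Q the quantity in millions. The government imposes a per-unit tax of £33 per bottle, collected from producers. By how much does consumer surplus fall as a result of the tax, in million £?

Consumer surplus falls by £649 million.

Demand slope: (58 − 80)/(76 − 65) = -2, so Qd = 210 − 2P.
Supply slope: (66 − 77)/(66 − 77) = 1, so Qs = P.
Without the tax, 210 − 2P = P gives 3P = 210, so P* = £70 and Q* = 70.
With the tax collected from producers, supply shifts: Qs = (P − 33).
New equilibrium: consumers pay £81, producers receive £48, Q = 48. (Wedge: Pb − Ps = 33.)
ΔCS is the trapezoid between Q = 48 and Q = 70 of height £11: ½ · (70 + 48) · 11 = £649.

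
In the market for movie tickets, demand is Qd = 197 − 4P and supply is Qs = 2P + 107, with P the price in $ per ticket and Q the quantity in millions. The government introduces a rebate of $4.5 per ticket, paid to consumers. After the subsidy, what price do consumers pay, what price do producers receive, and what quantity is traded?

Consumers pay $13.5; producers receive $18; quantity = 143.

Without the subsidy, 197 − 4P = 2P + 107 gives 6P = 90, so P* = $15 and Q* = 137.
With a per-unit subsidy paid to consumers, each effectively pays P − 4.5, so demand becomes Qd = 197 − 4(P − 4.5).
New equilibrium: consumers pay $13.5, producers receive $18, Q = 143. (Wedge: Pb − Ps = −4.5.)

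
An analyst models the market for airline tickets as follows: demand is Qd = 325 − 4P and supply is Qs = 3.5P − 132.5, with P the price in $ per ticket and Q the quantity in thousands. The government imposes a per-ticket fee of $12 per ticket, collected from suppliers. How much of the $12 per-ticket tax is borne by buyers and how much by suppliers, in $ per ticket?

Before the tax: set 325 − 4P = 3.5P − 132.5 → P* = $61, Q* = 81.
With the tax collected from suppliers, supply shifts: Qs = 3.5(P − 12) − 132.5.
Solving gives Q = 58.6 with buyers paying $66.6 and suppliers receiving $54.6 (the $12 wedge).
Burden on buyers: $5.6; on suppliers: $6.4. (They sum to $12.)

Buyers bear $5.6 per ticket; suppliers bear $6.4 per ticket.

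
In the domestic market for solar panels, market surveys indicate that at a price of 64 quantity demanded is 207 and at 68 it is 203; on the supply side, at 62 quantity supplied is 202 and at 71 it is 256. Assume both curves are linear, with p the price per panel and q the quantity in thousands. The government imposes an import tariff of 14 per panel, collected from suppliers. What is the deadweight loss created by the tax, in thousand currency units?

Deadweight loss = 84 thousand.

Demand slope: (203 − 207)/(68 − 64) = -1, so qd = 271 − p.
Supply slope: (256 − 202)/(71 − 62) = 6, so qs = 6p − 170.
Without the tax, 271 − p = 6p − 170 gives 7p = 441, so p* = 63 and q* = 208.
With the tax collected from suppliers, supply shifts: qs = 6(p − 14) − 170.
Solving gives q = 196 with consumers paying 75 and suppliers receiving 61 (the 14 wedge).
Quantity falls by |ΔQ| = |208 − 196| = 12.
DWL = ½ · t · |ΔQ| = ½ · 14 · 12 = 84.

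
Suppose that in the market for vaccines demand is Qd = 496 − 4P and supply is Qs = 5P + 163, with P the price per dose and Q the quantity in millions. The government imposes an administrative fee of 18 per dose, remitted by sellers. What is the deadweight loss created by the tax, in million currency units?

Before the tax: set 496 − 4P = 5P + 163 → P* = 37, Q* = 348.
With the tax collected from sellers, supply shifts: Qs = 5(P − 18) + 163.
Solving gives Q = 308 with consumers paying 47 and sellers receiving 29 (the 18 wedge).
Quantity falls by |ΔQ| = |348 − 308| = 40.
DWL = ½ · t · |ΔQ| = ½ · 18 · 40 = 360.

Deadweight loss = 360 million.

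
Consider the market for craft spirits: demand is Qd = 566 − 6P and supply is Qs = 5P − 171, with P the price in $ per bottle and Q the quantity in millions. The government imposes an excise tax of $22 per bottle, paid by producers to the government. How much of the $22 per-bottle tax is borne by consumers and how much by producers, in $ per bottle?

Without the tax, 566 − 6P = 5P − 171 gives 11P = 737, so P* = $67 and Q* = 164.
With the tax collected from producers, supply shifts: Qs = 5(P − 22) − 171.
Solving gives Q = 104 with consumers paying $77 and producers receiving $55 (the $22 wedge).
Burden on consumers: $10; on producers: $12. (They sum to $22.)
The less price-elastic side of the market bears the larger share of a per-unit tax.

Consumers bear $10 per bottle; producers bear $12 per bottle.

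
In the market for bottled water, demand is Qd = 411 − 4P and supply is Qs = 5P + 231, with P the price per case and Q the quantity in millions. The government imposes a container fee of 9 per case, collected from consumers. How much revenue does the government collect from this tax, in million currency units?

Before the tax: set 411 − 4P = 5P + 231 → P* = 20, Q* = 331.
With the tax collected from consumers, demand (in seller-price terms) shifts: Qd = 411 − 4(P + 9).
Solving gives Q = 311 with consumers paying 25 and suppliers receiving 16 (the 9 wedge).
Revenue = t · Q = 9 · 311 = 2799.

Tax revenue = 2799 million.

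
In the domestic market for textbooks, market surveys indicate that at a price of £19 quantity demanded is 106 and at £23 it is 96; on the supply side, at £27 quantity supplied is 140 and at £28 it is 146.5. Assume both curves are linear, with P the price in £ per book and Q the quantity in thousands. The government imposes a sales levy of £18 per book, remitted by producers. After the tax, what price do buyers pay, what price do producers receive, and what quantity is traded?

Demand slope: (96 − 106)/(23 − 19) = -2.5, so Qd = 153.5 − 2.5P.
Supply slope: (146.5 − 140)/(28 − 27) = 6.5, so Qs = 6.5P − 35.5.
Before the tax: set 153.5 − 2.5P = 6.5P − 35.5 → P* = £21, Q* = 101.
With the tax collected from producers, supply shifts: Qs = 6.5(P − 18) − 35.5.
New equilibrium: buyers pay £34, producers receive £16, Q = 68.5. (Wedge: Pb − Ps = 18.)

Buyers pay £34; producers receive £16; quantity = 68.5.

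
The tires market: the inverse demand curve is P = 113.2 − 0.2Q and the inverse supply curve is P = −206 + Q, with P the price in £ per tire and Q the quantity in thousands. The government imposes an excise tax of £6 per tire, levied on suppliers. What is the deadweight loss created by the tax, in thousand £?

Rewrite in direct form: Qd = 566 − 5P and Qs = P + 206.
Without the tax, 566 − 5P = P + 206 gives 6P = 360, so P* = £60 and Q* = 266.
With the tax collected from suppliers, supply shifts: Qs = (P − 6) + 206.
New equilibrium: buyers pay £61, suppliers receive £55, Q = 261. (Wedge: Pb − Ps = 6.)
Quantity falls by |ΔQ| = |266 − 261| = 5.
DWL = ½ · t · |ΔQ| = ½ · 6 · 5 = £15.

Deadweight loss = £15 thousand.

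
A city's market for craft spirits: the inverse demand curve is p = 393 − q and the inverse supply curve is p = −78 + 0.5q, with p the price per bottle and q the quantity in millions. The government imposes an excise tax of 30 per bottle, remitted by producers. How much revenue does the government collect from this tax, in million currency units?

Rewrite in direct form: qd = 393 − p and qs = 2p + 156.
Without the tax, 393 − p = 2p + 156 gives 3p = 237, so p* = 79 and q* = 314.
With the tax collected from producers, supply shifts: qs = 2(p − 30) + 156.
Solving gives q = 294 with consumers paying 99 and producers receiving 69 (the 30 wedge).
Revenue = t · Q = 30 · 294 = 8820.

Tax revenue = 8820 million.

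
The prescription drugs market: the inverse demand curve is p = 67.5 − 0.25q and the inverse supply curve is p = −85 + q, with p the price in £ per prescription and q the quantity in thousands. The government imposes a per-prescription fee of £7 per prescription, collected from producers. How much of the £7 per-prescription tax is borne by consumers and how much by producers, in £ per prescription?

Consumers bear £1.4 per prescription; producers bear £5.6 per prescription.

Rewrite in direct form: qd = 270 − 4p and qs = p + 85.
Before the tax: set 270 − 4p = p + 85 → p* = £37, q* = 122.
With the tax collected from producers, supply shifts: qs = (p − 7) + 85.
New equilibrium: consumers pay £38.4, producers receive £31.4, q = 116.4. (Wedge: pb − ps = 7.)
Burden on consumers: £1.4; on producers: £5.6. (They sum to £7.)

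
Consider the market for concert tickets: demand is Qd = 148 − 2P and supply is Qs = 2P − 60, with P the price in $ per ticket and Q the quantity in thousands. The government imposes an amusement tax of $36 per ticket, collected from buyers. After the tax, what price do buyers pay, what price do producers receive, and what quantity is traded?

Buyers pay $70; producers receive $34; quantity = 8.

Without the tax, 148 − 2P = 2P − 60 gives 4P = 208, so P* = $52 and Q* = 44.
With the tax collected from buyers, demand (in seller-price terms) shifts: Qd = 148 − 2(P + 36).
New equilibrium: buyers pay $70, producers receive $34, Q = 8. (Wedge: Pb − Ps = 36.)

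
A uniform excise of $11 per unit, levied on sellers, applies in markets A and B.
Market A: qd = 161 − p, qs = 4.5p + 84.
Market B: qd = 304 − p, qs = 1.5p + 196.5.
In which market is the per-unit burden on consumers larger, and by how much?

Market A, by $2.4.

Market A: pre-tax p* = $14, q* = 147; post-tax q = 138; per-unit burden on consumers = $9.
Market B: pre-tax p* = $43, q* = 261; post-tax q = 254.4; per-unit burden on consumers = $6.6.
Difference: $9 vs $6.6 → market A is larger by $2.4.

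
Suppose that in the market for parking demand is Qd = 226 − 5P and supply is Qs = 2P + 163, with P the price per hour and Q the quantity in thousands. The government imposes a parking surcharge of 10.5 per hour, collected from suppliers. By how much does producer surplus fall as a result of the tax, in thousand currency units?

Before the tax: set 226 − 5P = 2P + 163 → P* = 9, Q* = 181.
With the tax collected from suppliers, supply shifts: Qs = 2(P − 10.5) + 163.
Solving gives Q = 166 with consumers paying 12 and suppliers receiving 1.5 (the 10.5 wedge).
ΔPS is the trapezoid between Q = 166 and Q = 181 of height 7.5: ½ · (181 + 166) · 7.5 = 1301.25.

Producer surplus falls by 1301.25 thousand.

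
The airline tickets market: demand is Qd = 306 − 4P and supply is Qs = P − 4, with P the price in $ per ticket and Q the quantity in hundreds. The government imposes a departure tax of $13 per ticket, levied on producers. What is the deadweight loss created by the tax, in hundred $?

Without the tax, 306 − 4P = P − 4 gives 5P = 310, so P* = $62 and Q* = 58.
With the tax collected from producers, supply shifts: Qs = (P − 13) − 4.
New equilibrium: consumers pay $64.6, producers receive $51.6, Q = 47.6. (Wedge: Pb − Ps = 13.)
Quantity falls by |ΔQ| = |58 − 47.6| = 10.4.
DWL = ½ · t · |ΔQ| = ½ · 13 · 10.4 = $67.6.

Deadweight loss = $67.6 hundred.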